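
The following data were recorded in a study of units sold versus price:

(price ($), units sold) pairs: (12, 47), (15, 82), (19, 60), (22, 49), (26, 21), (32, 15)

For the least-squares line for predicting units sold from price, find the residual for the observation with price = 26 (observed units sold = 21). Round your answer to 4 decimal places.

n = 6, Σx = 126, Σy = 274, Σxy = 5038, Σx² = 2914
Sxx = Σx² − (Σx)²/n = 2914 − 2646 = 268
Sxy = Σxy − (Σx)(Σy)/n = 5038 − 5754 = -716
b = Sxy/Sxx = -716/268 = -2.671642
a = ȳ − b·x̄ = 45.666667 − (-2.671642)·21 = 101.771144
ŷ(26) = 101.771144 + (-2.671642)·26 = 32.308458
residual = y − ŷ = 21 − 32.308458 = -11.308458

-11.3085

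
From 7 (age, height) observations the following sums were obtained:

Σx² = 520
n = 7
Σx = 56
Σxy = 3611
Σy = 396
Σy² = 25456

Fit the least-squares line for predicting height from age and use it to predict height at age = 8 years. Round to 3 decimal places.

Sxx = Σx² − (Σx)²/n = 520 − 448 = 72
Sxy = Σxy − (Σx)(Σy)/n = 3611 − 3168 = 443
b = Sxy/Sxx = 443/72 = 6.152778
a = ȳ − b·x̄ = 56.571429 − 6.152778·8 = 7.349206
ŷ(8) = a + b·8 = 7.349206 + 6.152778·8 = 56.571429

56.571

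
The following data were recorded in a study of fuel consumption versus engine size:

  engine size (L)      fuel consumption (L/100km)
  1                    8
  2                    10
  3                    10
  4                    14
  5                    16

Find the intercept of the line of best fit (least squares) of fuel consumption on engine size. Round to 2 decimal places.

n = 5, Σx = 15, Σy = 58, Σxy = 194, Σx² = 55
Sxx = Σx² − (Σx)²/n = 55 − 45 = 10
Sxy = Σxy − (Σx)(Σy)/n = 194 − 174 = 20
b = Sxy/Sxx = 20/10 = 2
a = ȳ − b·x̄ = 11.6 − 2·3 = 5.6

5.60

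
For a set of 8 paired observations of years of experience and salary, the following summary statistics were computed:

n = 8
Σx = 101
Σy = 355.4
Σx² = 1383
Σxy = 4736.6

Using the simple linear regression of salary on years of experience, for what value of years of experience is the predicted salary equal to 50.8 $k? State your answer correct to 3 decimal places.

Sxx = Σx² − (Σx)²/n = 1383 − 1275.125 = 107.875
Sxy = Σxy − (Σx)(Σy)/n = 4736.6 − 4486.925 = 249.675
b = Sxy/Sxx = 249.675/107.875 = 2.314484
a = ȳ − b·x̄ = 44.425 − 2.314484·12.625 = 15.204635
Set a + b·x = 50.8: x = (50.8 − 15.204635) / 2.314484 = 15.379393

15.379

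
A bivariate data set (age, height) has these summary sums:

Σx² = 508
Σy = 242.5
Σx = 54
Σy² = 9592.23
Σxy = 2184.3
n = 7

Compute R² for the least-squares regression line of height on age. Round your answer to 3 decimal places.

0.903

Sxx = Σx² − (Σx)²/n = 508 − 416.571429 = 91.428571
Sxy = Σxy − (Σx)(Σy)/n = 2184.3 − 1870.714286 = 313.585714
Syy = Σy² − (Σy)²/n = 9592.23 − 8400.892857 = 1191.337143
R² = Sxy²/(Sxx·Syy) = (313.585714)²/(91.428571·1191.337143) = 0.902809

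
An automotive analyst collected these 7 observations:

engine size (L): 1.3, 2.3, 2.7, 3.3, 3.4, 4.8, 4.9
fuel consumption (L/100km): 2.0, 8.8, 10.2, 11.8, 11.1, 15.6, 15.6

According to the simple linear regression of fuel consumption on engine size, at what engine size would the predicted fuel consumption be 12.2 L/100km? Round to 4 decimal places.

3.6718

n = 7, Σx = 22.7, Σy = 75.1, Σxy = 278.38, Σx² = 83.77
Sxx = Σx² − (Σx)²/n = 83.77 − 73.612857 = 10.157143
Sxy = Σxy − (Σx)(Σy)/n = 278.38 − 243.538571 = 34.841429
b = Sxy/Sxx = 34.841429/10.157143 = 3.430239
a = ȳ − b·x̄ = 10.728571 − 3.430239·3.242857 = -0.395204
Set a + b·x = 12.2: x = (12.2 − (-0.395204)) / 3.430239 = 3.671815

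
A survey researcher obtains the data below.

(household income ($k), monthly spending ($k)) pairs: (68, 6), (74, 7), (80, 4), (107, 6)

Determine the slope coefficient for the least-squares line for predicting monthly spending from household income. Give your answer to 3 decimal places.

-0.004

n = 4, Σx = 329, Σy = 23, Σxy = 1888, Σx² = 27949
Sxx = Σx² − (Σx)²/n = 27949 − 27060.25 = 888.75
Sxy = Σxy − (Σx)(Σy)/n = 1888 − 1891.75 = -3.75
b = Sxy/Sxx = -3.75/888.75 = -0.004219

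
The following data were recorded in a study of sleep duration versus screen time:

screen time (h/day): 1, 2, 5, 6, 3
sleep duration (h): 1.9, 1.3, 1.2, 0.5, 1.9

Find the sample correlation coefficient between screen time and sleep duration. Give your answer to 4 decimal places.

n = 5, Σx = 17, Σy = 6.8, Σxy = 19.2, Σx² = 75, Σy² = 10.6
Sxx = Σx² − (Σx)²/n = 75 − 57.8 = 17.2
Sxy = Σxy − (Σx)(Σy)/n = 19.2 − 23.12 = -3.92
Syy = Σy² − (Σy)²/n = 10.6 − 9.248 = 1.352
r = Sxy/√(Sxx·Syy) = -3.92/√(23.2544) = -3.92/4.822282 = -0.812893

-0.8129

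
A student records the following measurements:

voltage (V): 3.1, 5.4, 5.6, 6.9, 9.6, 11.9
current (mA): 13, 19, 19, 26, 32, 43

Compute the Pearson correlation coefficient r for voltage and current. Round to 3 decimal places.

n = 6, Σx = 42.5, Σy = 152, Σxy = 1247.6, Σx² = 351.51, Σy² = 4440
Sxx = Σx² − (Σx)²/n = 351.51 − 301.041667 = 50.468333
Sxy = Σxy − (Σx)(Σy)/n = 1247.6 − 1076.666667 = 170.933333
Syy = Σy² − (Σy)²/n = 4440 − 3850.666667 = 589.333333
r = Sxy/√(Sxx·Syy) = 170.933333/√(29742.671111) = 170.933333/172.460636 = 0.991144

0.991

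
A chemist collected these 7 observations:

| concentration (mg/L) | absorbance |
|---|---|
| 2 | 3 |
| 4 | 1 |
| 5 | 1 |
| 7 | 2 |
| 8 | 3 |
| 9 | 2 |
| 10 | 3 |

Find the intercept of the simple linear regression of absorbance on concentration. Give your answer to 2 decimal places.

1.55

n = 7, Σx = 45, Σy = 15, Σxy = 101, Σx² = 339
Sxx = Σx² − (Σx)²/n = 339 − 289.285714 = 49.714286
Sxy = Σxy − (Σx)(Σy)/n = 101 − 96.428571 = 4.571429
b = Sxy/Sxx = 4.571429/49.714286 = 0.091954
a = ȳ − b·x̄ = 2.142857 − 0.091954·6.428571 = 1.551724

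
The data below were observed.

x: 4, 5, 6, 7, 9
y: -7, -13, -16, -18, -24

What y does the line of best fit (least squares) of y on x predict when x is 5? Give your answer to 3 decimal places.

-11.757

n = 5, Σx = 31, Σy = -78, Σxy = -531, Σx² = 207
Sxx = Σx² − (Σx)²/n = 207 − 192.2 = 14.8
Sxy = Σxy − (Σx)(Σy)/n = -531 − (-483.6) = -47.4
b = Sxy/Sxx = -47.4/14.8 = -3.202703
a = ȳ − b·x̄ = -15.6 − (-3.202703)·6.2 = 4.256757
ŷ(5) = a + b·5 = 4.256757 + (-3.202703)·5 = -11.756757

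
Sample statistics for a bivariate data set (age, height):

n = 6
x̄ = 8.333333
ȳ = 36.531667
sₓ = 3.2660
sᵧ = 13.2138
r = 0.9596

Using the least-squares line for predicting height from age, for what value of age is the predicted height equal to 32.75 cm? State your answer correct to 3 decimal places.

7.359

b = r · sᵧ/sₓ = 0.9596 · 13.2138/3.266 = 3.882413
a = ȳ − b·x̄ = 36.531667 − 3.882413·8.333333 = 4.178222
Set a + b·x = 32.75: x = (32.75 − 4.178222) / 3.882413 = 7.359282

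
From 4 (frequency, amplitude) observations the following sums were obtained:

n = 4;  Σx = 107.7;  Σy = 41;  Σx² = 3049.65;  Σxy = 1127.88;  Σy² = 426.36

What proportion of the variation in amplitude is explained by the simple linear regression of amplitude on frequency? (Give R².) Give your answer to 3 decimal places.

0.627

Sxx = Σx² − (Σx)²/n = 3049.65 − 2899.8225 = 149.8275
Sxy = Σxy − (Σx)(Σy)/n = 1127.88 − 1103.925 = 23.955
Syy = Σy² − (Σy)²/n = 426.36 − 420.25 = 6.11
R² = Sxy²/(Sxx·Syy) = (23.955)²/(149.8275·6.11) = 0.626844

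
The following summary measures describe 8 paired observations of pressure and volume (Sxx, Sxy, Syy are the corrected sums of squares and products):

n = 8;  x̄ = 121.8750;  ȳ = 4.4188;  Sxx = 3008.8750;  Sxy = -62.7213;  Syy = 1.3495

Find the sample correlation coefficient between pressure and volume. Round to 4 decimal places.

-0.9843

r = Sxy/√(Sxx·Syy) = -62.7213/√(4060.476813) = -62.7213/63.721871 = -0.984298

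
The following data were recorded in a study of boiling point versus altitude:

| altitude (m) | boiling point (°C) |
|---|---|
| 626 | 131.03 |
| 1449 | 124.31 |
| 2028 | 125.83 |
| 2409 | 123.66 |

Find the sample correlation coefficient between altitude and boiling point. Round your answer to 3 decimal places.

n = 4, Σx = 6512, Σy = 504.83, Σxy = 815230.15, Σx² = 12407542, Σy² = 63746.8215
Sxx = Σx² − (Σx)²/n = 12407542 − 10601536 = 1806006
Sxy = Σxy − (Σx)(Σy)/n = 815230.15 − 821863.24 = -6633.09
Syy = Σy² − (Σy)²/n = 63746.8215 − 63713.332225 = 33.489275
r = Sxy/√(Sxx·Syy) = -6633.09/√(60481831.58565) = -6633.09/7777.006595 = -0.852910

-0.853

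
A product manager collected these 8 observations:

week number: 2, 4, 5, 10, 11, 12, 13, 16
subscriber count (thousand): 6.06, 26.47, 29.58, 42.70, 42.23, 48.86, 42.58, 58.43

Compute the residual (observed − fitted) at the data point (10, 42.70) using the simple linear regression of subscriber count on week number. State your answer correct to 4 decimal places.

n = 8, Σx = 73, Σy = 296.91, Σxy = 3232.17, Σx² = 835
Sxx = Σx² − (Σx)²/n = 835 − 666.125 = 168.875
Sxy = Σxy − (Σx)(Σy)/n = 3232.17 − 2709.30375 = 522.86625
b = Sxy/Sxx = 522.86625/168.875 = 3.096173
a = ȳ − b·x̄ = 37.11375 − 3.096173·9.125 = 8.861170
ŷ(10) = 8.861170 + 3.096173·10 = 39.822902
residual = y − ŷ = 42.70 − 39.822902 = 2.877098

2.8771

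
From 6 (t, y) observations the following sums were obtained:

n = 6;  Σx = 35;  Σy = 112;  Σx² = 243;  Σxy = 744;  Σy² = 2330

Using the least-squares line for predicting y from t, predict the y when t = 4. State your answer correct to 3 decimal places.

14.386

Sxx = Σx² − (Σx)²/n = 243 − 204.166667 = 38.833333
Sxy = Σxy − (Σx)(Σy)/n = 744 − 653.333333 = 90.666667
b = Sxy/Sxx = 90.666667/38.833333 = 2.334764
a = ȳ − b·x̄ = 18.666667 − 2.334764·5.833333 = 5.047210
ŷ(4) = a + b·4 = 5.047210 + 2.334764·4 = 14.386266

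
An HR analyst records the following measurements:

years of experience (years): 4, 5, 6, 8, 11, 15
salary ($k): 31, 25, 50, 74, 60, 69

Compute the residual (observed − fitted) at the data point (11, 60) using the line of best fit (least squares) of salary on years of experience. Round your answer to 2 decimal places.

n = 6, Σx = 49, Σy = 309, Σxy = 2836, Σx² = 487
Sxx = Σx² − (Σx)²/n = 487 − 400.166667 = 86.833333
Sxy = Σxy − (Σx)(Σy)/n = 2836 − 2523.5 = 312.5
b = Sxy/Sxx = 312.5/86.833333 = 3.598848
a = ȳ − b·x̄ = 51.5 − 3.598848·8.166667 = 22.109405
ŷ(11) = 22.109405 + 3.598848·11 = 61.696737
residual = y − ŷ = 60 − 61.696737 = -1.696737

-1.70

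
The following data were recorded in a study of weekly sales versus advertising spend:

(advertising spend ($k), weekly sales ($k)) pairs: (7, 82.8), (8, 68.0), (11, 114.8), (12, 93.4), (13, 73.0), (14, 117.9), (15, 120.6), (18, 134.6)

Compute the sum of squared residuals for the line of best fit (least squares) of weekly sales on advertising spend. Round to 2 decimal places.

1772.58

n = 8, Σx = 98, Σy = 805.1, Σxy = 10338.6, Σx² = 1292, Σy² = 85273.37
Sxx = Σx² − (Σx)²/n = 1292 − 1200.5 = 91.5
Sxy = Σxy − (Σx)(Σy)/n = 10338.6 − 9862.475 = 476.125
Syy = Σy² − (Σy)²/n = 85273.37 − 81023.25125 = 4250.11875
b = Sxy/Sxx = 476.125/91.5 = 5.203552
SSE = Syy − b·Sxy = 4250.11875 − 5.203552·476.125 = 1772.577596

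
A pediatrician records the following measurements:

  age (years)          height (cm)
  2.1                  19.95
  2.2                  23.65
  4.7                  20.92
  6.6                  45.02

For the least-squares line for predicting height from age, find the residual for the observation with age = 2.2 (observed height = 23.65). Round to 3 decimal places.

n = 4, Σx = 15.6, Σy = 109.54, Σxy = 489.381, Σx² = 74.9
Sxx = Σx² − (Σx)²/n = 74.9 − 60.84 = 14.06
Sxy = Σxy − (Σx)(Σy)/n = 489.381 − 427.206 = 62.175
b = Sxy/Sxx = 62.175/14.06 = 4.422119
a = ȳ − b·x̄ = 27.385 − 4.422119·3.9 = 10.138734
ŷ(2.2) = 10.138734 + 4.422119·2.2 = 19.867397
residual = y − ŷ = 23.65 − 19.867397 = 3.782603

3.783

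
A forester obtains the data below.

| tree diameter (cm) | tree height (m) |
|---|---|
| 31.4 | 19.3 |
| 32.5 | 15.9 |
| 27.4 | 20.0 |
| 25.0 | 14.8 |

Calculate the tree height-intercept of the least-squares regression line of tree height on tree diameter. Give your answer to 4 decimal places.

13.1086

n = 4, Σx = 116.3, Σy = 70, Σxy = 2040.77, Σx² = 3417.97
Sxx = Σx² − (Σx)²/n = 3417.97 − 3381.4225 = 36.5475
Sxy = Σxy − (Σx)(Σy)/n = 2040.77 − 2035.25 = 5.52
b = Sxy/Sxx = 5.52/36.5475 = 0.151036
a = ȳ − b·x̄ = 17.5 − 0.151036·29.075 = 13.108619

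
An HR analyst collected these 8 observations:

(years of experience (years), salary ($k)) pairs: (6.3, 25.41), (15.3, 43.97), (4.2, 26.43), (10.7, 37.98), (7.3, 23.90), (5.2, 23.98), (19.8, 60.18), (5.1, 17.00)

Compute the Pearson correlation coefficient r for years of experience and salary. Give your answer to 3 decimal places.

n = 8, Σx = 73.9, Σy = 258.85, Σxy = 2927.646, Σx² = 904.29, Σy² = 9776.9371
Sxx = Σx² − (Σx)²/n = 904.29 − 682.65125 = 221.63875
Sxy = Σxy − (Σx)(Σy)/n = 2927.646 − 2391.126875 = 536.519125
Syy = Σy² − (Σy)²/n = 9776.9371 − 8375.415312 = 1401.521788
r = Sxy/√(Sxx·Syy) = 536.519125/√(310631.537079) = 536.519125/557.343285 = 0.962637

0.963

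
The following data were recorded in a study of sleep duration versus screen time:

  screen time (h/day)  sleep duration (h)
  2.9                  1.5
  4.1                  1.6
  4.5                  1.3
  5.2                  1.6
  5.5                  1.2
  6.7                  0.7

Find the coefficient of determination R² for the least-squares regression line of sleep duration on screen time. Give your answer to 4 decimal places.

n = 6, Σx = 28.9, Σy = 7.9, Σxy = 36.37, Σx² = 147.65, Σy² = 10.99
Sxx = Σx² − (Σx)²/n = 147.65 − 139.201667 = 8.448333
Sxy = Σxy − (Σx)(Σy)/n = 36.37 − 38.051667 = -1.681667
Syy = Σy² − (Σy)²/n = 10.99 − 10.401667 = 0.588333
R² = Sxy²/(Sxx·Syy) = (-1.681667)²/(8.448333·0.588333) = 0.568965

0.5690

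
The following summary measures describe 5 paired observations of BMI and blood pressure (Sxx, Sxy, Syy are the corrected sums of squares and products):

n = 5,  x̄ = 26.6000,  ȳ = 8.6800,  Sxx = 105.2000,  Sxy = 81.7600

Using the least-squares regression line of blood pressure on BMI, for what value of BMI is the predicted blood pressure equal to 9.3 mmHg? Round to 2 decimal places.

27.40

b = Sxy/Sxx = 81.76/105.2 = 0.777186
a = ȳ − b·x̄ = 8.68 − 0.777186·26.6 = -11.993156
Set a + b·x = 9.3: x = (9.3 − (-11.993156)) / 0.777186 = 27.397750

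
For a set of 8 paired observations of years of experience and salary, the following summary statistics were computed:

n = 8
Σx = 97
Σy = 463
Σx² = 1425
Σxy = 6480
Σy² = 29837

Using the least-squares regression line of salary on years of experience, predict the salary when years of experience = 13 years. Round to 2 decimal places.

60.92

Sxx = Σx² − (Σx)²/n = 1425 − 1176.125 = 248.875
Sxy = Σxy − (Σx)(Σy)/n = 6480 − 5613.875 = 866.125
b = Sxy/Sxx = 866.125/248.875 = 3.480161
a = ȳ − b·x̄ = 57.875 − 3.480161·12.125 = 15.678051
ŷ(13) = a + b·13 = 15.678051 + 3.480161·13 = 60.920141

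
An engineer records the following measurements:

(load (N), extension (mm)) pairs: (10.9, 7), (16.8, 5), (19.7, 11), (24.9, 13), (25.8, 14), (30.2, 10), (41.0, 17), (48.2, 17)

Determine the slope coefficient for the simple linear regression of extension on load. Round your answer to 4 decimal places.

n = 8, Σx = 217.5, Σy = 94, Σxy = 2880.3, Σx² = 6991.07
Sxx = Σx² − (Σx)²/n = 6991.07 − 5913.28125 = 1077.78875
Sxy = Σxy − (Σx)(Σy)/n = 2880.3 − 2555.625 = 324.675
b = Sxy/Sxx = 324.675/1077.78875 = 0.301242

0.3012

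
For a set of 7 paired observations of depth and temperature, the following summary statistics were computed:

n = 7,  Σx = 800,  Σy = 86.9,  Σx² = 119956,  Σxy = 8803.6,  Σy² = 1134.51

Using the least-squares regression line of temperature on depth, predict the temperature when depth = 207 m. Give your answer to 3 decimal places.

8.749

Sxx = Σx² − (Σx)²/n = 119956 − 91428.571429 = 28527.428571
Sxy = Σxy − (Σx)(Σy)/n = 8803.6 − 9931.428571 = -1127.828571
b = Sxy/Sxx = -1127.828571/28527.428571 = -0.039535
a = ȳ − b·x̄ = 12.414286 − (-0.039535)·114.285714 = 16.932558
ŷ(207) = a + b·207 = 16.932558 + (-0.039535)·207 = 8.748837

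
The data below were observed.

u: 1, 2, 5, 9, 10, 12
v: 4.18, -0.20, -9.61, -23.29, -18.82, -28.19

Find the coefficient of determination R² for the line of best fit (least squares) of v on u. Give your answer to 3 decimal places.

0.965

n = 6, Σx = 39, Σy = -75.93, Σxy = -780.36, Σx² = 355, Σy² = 1801.1571
Sxx = Σx² − (Σx)²/n = 355 − 253.5 = 101.5
Sxy = Σxy − (Σx)(Σy)/n = -780.36 − (-493.545) = -286.815
Syy = Σy² − (Σy)²/n = 1801.1571 − 960.89415 = 840.26295
R² = Sxy²/(Sxx·Syy) = (-286.815)²/(101.5·840.26295) = 0.964545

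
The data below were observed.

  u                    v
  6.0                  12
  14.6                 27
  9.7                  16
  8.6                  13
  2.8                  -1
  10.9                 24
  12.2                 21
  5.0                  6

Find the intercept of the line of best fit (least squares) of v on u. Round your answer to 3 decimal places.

n = 8, Σx = 69.8, Σy = 118, Σxy = 1278.2, Σx² = 717.7
Sxx = Σx² − (Σx)²/n = 717.7 − 609.005 = 108.695
Sxy = Σxy − (Σx)(Σy)/n = 1278.2 − 1029.55 = 248.65
b = Sxy/Sxx = 248.65/108.695 = 2.287594
a = ȳ − b·x̄ = 14.75 − 2.287594·8.725 = -5.209255

-5.209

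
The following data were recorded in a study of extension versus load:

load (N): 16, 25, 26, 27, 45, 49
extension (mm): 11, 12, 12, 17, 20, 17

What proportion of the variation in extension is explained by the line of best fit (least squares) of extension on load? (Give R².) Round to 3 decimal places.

0.667

n = 6, Σx = 188, Σy = 89, Σxy = 2980, Σx² = 6712, Σy² = 1387
Sxx = Σx² − (Σx)²/n = 6712 − 5890.666667 = 821.333333
Sxy = Σxy − (Σx)(Σy)/n = 2980 − 2788.666667 = 191.333333
Syy = Σy² − (Σy)²/n = 1387 − 1320.166667 = 66.833333
R² = Sxy²/(Sxx·Syy) = (191.333333)²/(821.333333·66.833333) = 0.666912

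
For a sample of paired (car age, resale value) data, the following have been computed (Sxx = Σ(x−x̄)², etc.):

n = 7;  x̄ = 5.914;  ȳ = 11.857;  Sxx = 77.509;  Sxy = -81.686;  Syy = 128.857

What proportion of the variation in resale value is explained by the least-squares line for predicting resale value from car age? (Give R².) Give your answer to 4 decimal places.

0.6681

R² = Sxy²/(Sxx·Syy) = (-81.686)²/(77.509·128.857) = 0.668090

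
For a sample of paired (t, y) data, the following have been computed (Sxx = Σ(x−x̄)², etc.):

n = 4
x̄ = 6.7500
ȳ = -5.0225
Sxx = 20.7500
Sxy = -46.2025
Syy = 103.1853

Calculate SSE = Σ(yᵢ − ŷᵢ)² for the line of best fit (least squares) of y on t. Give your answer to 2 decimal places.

0.31

b = Sxy/Sxx = -46.2025/20.75 = -2.226627
SSE = Syy − b·Sxy = 103.1853 − (-2.226627)·(-46.2025) = 0.309589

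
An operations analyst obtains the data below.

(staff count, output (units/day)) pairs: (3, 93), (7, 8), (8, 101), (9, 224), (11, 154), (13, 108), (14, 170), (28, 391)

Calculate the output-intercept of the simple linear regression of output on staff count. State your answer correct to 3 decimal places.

n = 8, Σx = 93, Σy = 1249, Σxy = 19585, Σx² = 1473
Sxx = Σx² − (Σx)²/n = 1473 − 1081.125 = 391.875
Sxy = Σxy − (Σx)(Σy)/n = 19585 − 14519.625 = 5065.375
b = Sxy/Sxx = 5065.375/391.875 = 12.925997
a = ȳ − b·x̄ = 156.125 − 12.925997·11.625 = 5.860287

5.860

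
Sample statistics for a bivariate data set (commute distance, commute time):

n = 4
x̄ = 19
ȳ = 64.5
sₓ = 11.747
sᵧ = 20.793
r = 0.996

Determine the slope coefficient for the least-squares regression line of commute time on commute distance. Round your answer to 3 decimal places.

1.763

b = r · sᵧ/sₓ = 0.996 · 20.793/11.747 = 1.762989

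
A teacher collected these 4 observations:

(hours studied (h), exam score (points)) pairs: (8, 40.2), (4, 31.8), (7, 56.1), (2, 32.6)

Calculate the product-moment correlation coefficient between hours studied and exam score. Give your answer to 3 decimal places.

n = 4, Σx = 21, Σy = 160.7, Σxy = 906.7, Σx² = 133, Σy² = 6837.25
Sxx = Σx² − (Σx)²/n = 133 − 110.25 = 22.75
Sxy = Σxy − (Σx)(Σy)/n = 906.7 − 843.675 = 63.025
Syy = Σy² − (Σy)²/n = 6837.25 − 6456.1225 = 381.1275
r = Sxy/√(Sxx·Syy) = 63.025/√(8670.650625) = 63.025/93.116328 = 0.676842

0.677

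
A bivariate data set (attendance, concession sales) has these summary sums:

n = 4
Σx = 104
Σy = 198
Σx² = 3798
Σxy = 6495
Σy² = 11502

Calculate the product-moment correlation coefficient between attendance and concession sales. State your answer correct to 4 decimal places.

Sxx = Σx² − (Σx)²/n = 3798 − 2704 = 1094
Sxy = Σxy − (Σx)(Σy)/n = 6495 − 5148 = 1347
Syy = Σy² − (Σy)²/n = 11502 − 9801 = 1701
r = Sxy/√(Sxx·Syy) = 1347/√(1860894) = 1347/1364.145887 = 0.987431

0.9874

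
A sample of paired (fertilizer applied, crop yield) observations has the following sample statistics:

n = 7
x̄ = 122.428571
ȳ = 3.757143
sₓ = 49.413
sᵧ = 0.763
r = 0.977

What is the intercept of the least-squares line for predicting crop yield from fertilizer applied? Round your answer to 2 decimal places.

b = r · sᵧ/sₓ = 0.977 · 0.763/49.413 = 0.015086
a = ȳ − b·x̄ = 3.757143 − 0.015086·122.428571 = 1.910170

1.91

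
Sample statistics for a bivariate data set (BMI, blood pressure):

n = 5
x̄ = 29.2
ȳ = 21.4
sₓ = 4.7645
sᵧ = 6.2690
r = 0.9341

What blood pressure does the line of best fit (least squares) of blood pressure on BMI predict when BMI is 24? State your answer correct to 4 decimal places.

b = r · sᵧ/sₓ = 0.9341 · 6.269/4.7645 = 1.229063
a = ȳ − b·x̄ = 21.4 − 1.229063·29.2 = -14.488653
ŷ(24) = a + b·24 = -14.488653 + 1.229063·24 = 15.008870

15.0089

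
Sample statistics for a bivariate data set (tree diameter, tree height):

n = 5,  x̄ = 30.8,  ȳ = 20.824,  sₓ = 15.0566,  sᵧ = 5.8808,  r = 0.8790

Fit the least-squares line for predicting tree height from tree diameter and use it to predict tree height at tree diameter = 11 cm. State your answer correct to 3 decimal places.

14.026

b = r · sᵧ/sₓ = 0.879 · 5.8808/15.0566 = 0.343319
a = ȳ − b·x̄ = 20.824 − 0.343319·30.8 = 10.249762
ŷ(11) = a + b·11 = 10.249762 + 0.343319·11 = 14.026275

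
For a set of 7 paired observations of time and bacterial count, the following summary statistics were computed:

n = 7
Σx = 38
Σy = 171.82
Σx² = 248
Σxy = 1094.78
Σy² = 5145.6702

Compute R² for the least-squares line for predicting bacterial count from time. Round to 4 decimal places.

0.6781

Sxx = Σx² − (Σx)²/n = 248 − 206.285714 = 41.714286
Sxy = Σxy − (Σx)(Σy)/n = 1094.78 − 932.737143 = 162.042857
Syy = Σy² − (Σy)²/n = 5145.6702 − 4217.444629 = 928.225571
R² = Sxy²/(Sxx·Syy) = (162.042857)²/(41.714286·928.225571) = 0.678143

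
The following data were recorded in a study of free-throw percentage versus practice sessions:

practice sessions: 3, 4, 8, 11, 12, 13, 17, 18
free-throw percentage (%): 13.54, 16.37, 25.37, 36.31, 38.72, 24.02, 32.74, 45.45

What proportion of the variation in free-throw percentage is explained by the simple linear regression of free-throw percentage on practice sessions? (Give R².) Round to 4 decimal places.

0.7070

n = 8, Σx = 86, Σy = 232.52, Σxy = 2860.05, Σx² = 1136, Σy² = 7627.1704
Sxx = Σx² − (Σx)²/n = 1136 − 924.5 = 211.5
Sxy = Σxy − (Σx)(Σy)/n = 2860.05 − 2499.59 = 360.46
Syy = Σy² − (Σy)²/n = 7627.1704 − 6758.1938 = 868.9766
R² = Sxy²/(Sxx·Syy) = (360.46)²/(211.5·868.9766) = 0.706961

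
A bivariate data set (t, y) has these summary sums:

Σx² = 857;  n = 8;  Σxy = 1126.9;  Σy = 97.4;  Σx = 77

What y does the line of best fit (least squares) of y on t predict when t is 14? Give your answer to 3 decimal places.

Sxx = Σx² − (Σx)²/n = 857 − 741.125 = 115.875
Sxy = Σxy − (Σx)(Σy)/n = 1126.9 − 937.475 = 189.425
b = Sxy/Sxx = 189.425/115.875 = 1.634736
a = ȳ − b·x̄ = 12.175 − 1.634736·9.625 = -3.559331
ŷ(14) = a + b·14 = -3.559331 + 1.634736·14 = 19.326969

19.327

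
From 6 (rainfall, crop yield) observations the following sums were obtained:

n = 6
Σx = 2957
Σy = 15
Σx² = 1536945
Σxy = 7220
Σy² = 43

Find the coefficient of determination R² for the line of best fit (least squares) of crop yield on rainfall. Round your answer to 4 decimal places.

0.0679

Sxx = Σx² − (Σx)²/n = 1536945 − 1457308.166667 = 79636.833333
Sxy = Σxy − (Σx)(Σy)/n = 7220 − 7392.5 = -172.5
Syy = Σy² − (Σy)²/n = 43 − 37.5 = 5.5
R² = Sxy²/(Sxx·Syy) = (-172.5)²/(79636.833333·5.5) = 0.067936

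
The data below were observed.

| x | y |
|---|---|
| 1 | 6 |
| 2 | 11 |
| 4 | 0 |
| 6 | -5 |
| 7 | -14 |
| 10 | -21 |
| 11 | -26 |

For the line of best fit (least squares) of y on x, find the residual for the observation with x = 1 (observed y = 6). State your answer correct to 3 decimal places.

n = 7, Σx = 41, Σy = -49, Σxy = -596, Σx² = 327
Sxx = Σx² − (Σx)²/n = 327 − 240.142857 = 86.857143
Sxy = Σxy − (Σx)(Σy)/n = -596 − (-287) = -309
b = Sxy/Sxx = -309/86.857143 = -3.557566
a = ȳ − b·x̄ = -7 − (-3.557566)·5.857143 = 13.837171
ŷ(1) = 13.837171 + (-3.557566)·1 = 10.279605
residual = y − ŷ = 6 − 10.279605 = -4.279605

-4.280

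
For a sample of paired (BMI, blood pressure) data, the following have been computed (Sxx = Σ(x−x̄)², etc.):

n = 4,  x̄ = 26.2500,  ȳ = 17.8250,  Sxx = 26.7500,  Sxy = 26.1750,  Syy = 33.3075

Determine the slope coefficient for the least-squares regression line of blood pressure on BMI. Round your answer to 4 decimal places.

0.9785

b = Sxy/Sxx = 26.175/26.75 = 0.978505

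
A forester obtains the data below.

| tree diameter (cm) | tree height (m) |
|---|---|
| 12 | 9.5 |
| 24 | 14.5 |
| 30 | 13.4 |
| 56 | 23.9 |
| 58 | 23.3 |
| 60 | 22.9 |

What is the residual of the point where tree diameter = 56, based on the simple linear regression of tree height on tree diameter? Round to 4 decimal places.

1.2452

n = 6, Σx = 240, Σy = 107.5, Σxy = 4927.8, Σx² = 11720
Sxx = Σx² − (Σx)²/n = 11720 − 9600 = 2120
Sxy = Σxy − (Σx)(Σy)/n = 4927.8 − 4300 = 627.8
b = Sxy/Sxx = 627.8/2120 = 0.296132
a = ȳ − b·x̄ = 17.916667 − 0.296132·40 = 6.071384
ŷ(56) = 6.071384 + 0.296132·56 = 22.654780
residual = y − ŷ = 23.9 − 22.654780 = 1.245220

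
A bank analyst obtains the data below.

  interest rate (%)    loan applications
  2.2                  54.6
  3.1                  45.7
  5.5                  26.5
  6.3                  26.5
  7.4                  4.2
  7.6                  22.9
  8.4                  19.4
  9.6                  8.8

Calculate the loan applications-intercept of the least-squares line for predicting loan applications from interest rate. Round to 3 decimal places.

n = 8, Σx = 50.1, Σy = 208.6, Σxy = 1027.05, Σx² = 359.63
Sxx = Σx² − (Σx)²/n = 359.63 − 313.75125 = 45.87875
Sxy = Σxy − (Σx)(Σy)/n = 1027.05 − 1306.3575 = -279.3075
b = Sxy/Sxx = -279.3075/45.87875 = -6.087949
a = ȳ − b·x̄ = 26.075 − (-6.087949)·6.2625 = 64.200782

64.201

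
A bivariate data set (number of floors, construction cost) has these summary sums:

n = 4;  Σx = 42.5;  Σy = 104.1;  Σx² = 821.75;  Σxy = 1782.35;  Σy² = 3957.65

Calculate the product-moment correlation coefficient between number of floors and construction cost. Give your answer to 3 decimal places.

Sxx = Σx² − (Σx)²/n = 821.75 − 451.5625 = 370.1875
Sxy = Σxy − (Σx)(Σy)/n = 1782.35 − 1106.0625 = 676.2875
Syy = Σy² − (Σy)²/n = 3957.65 − 2709.2025 = 1248.4475
r = Sxy/√(Sxx·Syy) = 676.2875/√(462159.658906) = 676.2875/679.823256 = 0.994799

0.995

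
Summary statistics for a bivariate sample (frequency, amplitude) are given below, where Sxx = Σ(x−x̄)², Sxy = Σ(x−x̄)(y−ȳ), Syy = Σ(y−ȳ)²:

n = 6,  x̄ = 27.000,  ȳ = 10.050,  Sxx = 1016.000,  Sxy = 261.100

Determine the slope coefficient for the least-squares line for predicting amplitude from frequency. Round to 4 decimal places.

0.2570

b = Sxy/Sxx = 261.1/1016 = 0.256988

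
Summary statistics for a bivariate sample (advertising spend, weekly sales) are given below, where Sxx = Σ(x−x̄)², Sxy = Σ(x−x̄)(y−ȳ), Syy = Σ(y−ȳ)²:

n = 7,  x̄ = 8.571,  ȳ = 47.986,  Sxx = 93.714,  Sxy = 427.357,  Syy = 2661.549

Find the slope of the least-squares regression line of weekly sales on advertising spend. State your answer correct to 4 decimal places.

4.5602

b = Sxy/Sxx = 427.357/93.714 = 4.560226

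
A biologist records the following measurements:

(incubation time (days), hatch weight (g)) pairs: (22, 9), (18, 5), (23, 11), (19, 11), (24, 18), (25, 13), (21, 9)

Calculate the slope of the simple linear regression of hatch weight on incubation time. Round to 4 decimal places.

n = 7, Σx = 152, Σy = 76, Σxy = 1696, Σx² = 3340
Sxx = Σx² − (Σx)²/n = 3340 − 3300.571429 = 39.428571
Sxy = Σxy − (Σx)(Σy)/n = 1696 − 1650.285714 = 45.714286
b = Sxy/Sxx = 45.714286/39.428571 = 1.159420

1.1594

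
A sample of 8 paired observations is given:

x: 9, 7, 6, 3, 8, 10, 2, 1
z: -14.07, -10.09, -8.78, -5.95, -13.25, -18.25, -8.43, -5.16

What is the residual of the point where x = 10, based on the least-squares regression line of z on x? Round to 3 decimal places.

n = 8, Σx = 46, Σy = -83.98, Σxy = -578.31, Σx² = 344
Sxx = Σx² − (Σx)²/n = 344 − 264.5 = 79.5
Sxy = Σxy − (Σx)(Σy)/n = -578.31 − (-482.885) = -95.425
b = Sxy/Sxx = -95.425/79.5 = -1.200314
a = ȳ − b·x̄ = -10.4975 − (-1.200314)·5.75 = -3.595692
ŷ(10) = -3.595692 + (-1.200314)·10 = -15.598836
residual = y − ŷ = -18.25 − (-15.598836) = -2.651164

-2.651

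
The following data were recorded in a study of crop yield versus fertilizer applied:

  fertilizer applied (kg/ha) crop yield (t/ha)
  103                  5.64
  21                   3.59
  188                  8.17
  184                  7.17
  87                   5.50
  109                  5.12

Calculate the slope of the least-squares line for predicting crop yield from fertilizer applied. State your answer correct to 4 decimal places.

n = 6, Σx = 692, Σy = 35.19, Σxy = 4548.13, Σx² = 99700
Sxx = Σx² − (Σx)²/n = 99700 − 79810.666667 = 19889.333333
Sxy = Σxy − (Σx)(Σy)/n = 4548.13 − 4058.58 = 489.55
b = Sxy/Sxx = 489.55/19889.333333 = 0.024614

0.0246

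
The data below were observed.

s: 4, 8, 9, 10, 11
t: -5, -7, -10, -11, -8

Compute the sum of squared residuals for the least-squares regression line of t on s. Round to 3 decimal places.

n = 5, Σx = 42, Σy = -41, Σxy = -364, Σx² = 382, Σy² = 359
Sxx = Σx² − (Σx)²/n = 382 − 352.8 = 29.2
Sxy = Σxy − (Σx)(Σy)/n = -364 − (-344.4) = -19.6
Syy = Σy² − (Σy)²/n = 359 − 336.2 = 22.8
b = Sxy/Sxx = -19.6/29.2 = -0.671233
SSE = Syy − b·Sxy = 22.8 − (-0.671233)·(-19.6) = 9.643836

9.644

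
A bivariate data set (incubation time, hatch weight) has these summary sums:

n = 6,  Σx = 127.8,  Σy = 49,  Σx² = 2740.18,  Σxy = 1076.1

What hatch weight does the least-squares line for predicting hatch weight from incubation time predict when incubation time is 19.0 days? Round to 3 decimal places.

4.036

Sxx = Σx² − (Σx)²/n = 2740.18 − 2722.14 = 18.04
Sxy = Σxy − (Σx)(Σy)/n = 1076.1 − 1043.7 = 32.4
b = Sxy/Sxx = 32.4/18.04 = 1.796009
a = ȳ − b·x̄ = 8.166667 − 1.796009·21.3 = -30.088322
ŷ(19.0) = a + b·19.0 = -30.088322 + 1.796009·19 = 4.035846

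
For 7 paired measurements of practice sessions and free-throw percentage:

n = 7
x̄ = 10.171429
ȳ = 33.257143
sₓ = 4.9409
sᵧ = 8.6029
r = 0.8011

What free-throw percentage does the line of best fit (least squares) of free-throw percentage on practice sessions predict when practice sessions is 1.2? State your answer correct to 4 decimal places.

b = r · sᵧ/sₓ = 0.8011 · 8.6029/4.9409 = 1.394844
a = ȳ − b·x̄ = 33.257143 − 1.394844·10.171429 = 19.069589
ŷ(1.2) = a + b·1.2 = 19.069589 + 1.394844·1.2 = 20.743402

20.7434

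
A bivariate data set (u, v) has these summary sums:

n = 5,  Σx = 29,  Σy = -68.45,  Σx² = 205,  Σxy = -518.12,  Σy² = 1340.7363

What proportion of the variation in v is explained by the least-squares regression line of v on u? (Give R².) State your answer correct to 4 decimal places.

0.9874

Sxx = Σx² − (Σx)²/n = 205 − 168.2 = 36.8
Sxy = Σxy − (Σx)(Σy)/n = -518.12 − (-397.01) = -121.11
Syy = Σy² − (Σy)²/n = 1340.7363 − 937.0805 = 403.6558
R² = Sxy²/(Sxx·Syy) = (-121.11)²/(36.8·403.6558) = 0.987418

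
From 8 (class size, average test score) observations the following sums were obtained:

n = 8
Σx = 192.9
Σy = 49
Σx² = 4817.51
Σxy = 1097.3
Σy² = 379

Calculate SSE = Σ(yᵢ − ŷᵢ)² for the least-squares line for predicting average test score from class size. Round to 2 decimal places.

36.21

Sxx = Σx² − (Σx)²/n = 4817.51 − 4651.30125 = 166.20875
Sxy = Σxy − (Σx)(Σy)/n = 1097.3 − 1181.5125 = -84.2125
Syy = Σy² − (Σy)²/n = 379 − 300.125 = 78.875
b = Sxy/Sxx = -84.2125/166.20875 = -0.506667
SSE = Syy − b·Sxy = 78.875 − (-0.506667)·(-84.2125) = 36.207300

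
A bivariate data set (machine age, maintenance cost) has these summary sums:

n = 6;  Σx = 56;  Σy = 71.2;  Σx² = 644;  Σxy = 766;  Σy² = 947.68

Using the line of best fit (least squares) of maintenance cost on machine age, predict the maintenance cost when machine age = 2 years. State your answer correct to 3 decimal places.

Sxx = Σx² − (Σx)²/n = 644 − 522.666667 = 121.333333
Sxy = Σxy − (Σx)(Σy)/n = 766 − 664.533333 = 101.466667
b = Sxy/Sxx = 101.466667/121.333333 = 0.836264
a = ȳ − b·x̄ = 11.866667 − 0.836264·9.333333 = 4.061538
ŷ(2) = a + b·2 = 4.061538 + 0.836264·2 = 5.734066

5.734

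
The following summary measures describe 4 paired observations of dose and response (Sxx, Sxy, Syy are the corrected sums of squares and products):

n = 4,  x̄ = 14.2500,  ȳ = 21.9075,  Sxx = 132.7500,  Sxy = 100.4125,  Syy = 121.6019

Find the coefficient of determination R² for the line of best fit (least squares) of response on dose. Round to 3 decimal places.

0.625

R² = Sxy²/(Sxx·Syy) = (100.4125)²/(132.75·121.6019) = 0.624598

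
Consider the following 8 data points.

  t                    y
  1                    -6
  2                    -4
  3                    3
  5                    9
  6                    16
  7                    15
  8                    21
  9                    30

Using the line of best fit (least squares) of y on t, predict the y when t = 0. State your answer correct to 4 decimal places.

-11.1316

n = 8, Σx = 41, Σy = 84, Σxy = 679, Σx² = 269
Sxx = Σx² − (Σx)²/n = 269 − 210.125 = 58.875
Sxy = Σxy − (Σx)(Σy)/n = 679 − 430.5 = 248.5
b = Sxy/Sxx = 248.5/58.875 = 4.220807
a = ȳ − b·x̄ = 10.5 − 4.220807·5.125 = -11.131635
ŷ(0) = a + b·0 = -11.131635 + 4.220807·0 = -11.131635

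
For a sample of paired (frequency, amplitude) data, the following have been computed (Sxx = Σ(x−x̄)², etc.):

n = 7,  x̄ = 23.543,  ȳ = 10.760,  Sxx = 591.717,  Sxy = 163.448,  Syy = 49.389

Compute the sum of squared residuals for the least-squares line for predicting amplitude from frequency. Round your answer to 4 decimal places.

b = Sxy/Sxx = 163.448/591.717 = 0.276227
SSE = Syy − b·Sxy = 49.389 − 0.276227·163.448 = 4.240308

4.2403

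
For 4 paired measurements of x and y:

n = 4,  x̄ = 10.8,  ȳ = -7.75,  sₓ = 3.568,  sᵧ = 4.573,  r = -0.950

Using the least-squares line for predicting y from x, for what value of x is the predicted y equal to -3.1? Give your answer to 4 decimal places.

b = r · sᵧ/sₓ = -0.95 · 4.573/3.568 = -1.217587
a = ȳ − b·x̄ = -7.75 − (-1.217587)·10.8 = 5.399938
Set a + b·x = -3.1: x = (-3.1 − 5.399938) / (-1.217587) = 6.980971

6.9810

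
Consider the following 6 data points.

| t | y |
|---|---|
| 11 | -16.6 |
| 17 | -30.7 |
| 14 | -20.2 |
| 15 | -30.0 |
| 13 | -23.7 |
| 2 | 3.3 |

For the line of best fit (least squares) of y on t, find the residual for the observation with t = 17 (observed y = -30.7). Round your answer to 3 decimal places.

0.521

n = 6, Σx = 72, Σy = -117.9, Σxy = -1738.8, Σx² = 1004
Sxx = Σx² − (Σx)²/n = 1004 − 864 = 140
Sxy = Σxy − (Σx)(Σy)/n = -1738.8 − (-1414.8) = -324
b = Sxy/Sxx = -324/140 = -2.314286
a = ȳ − b·x̄ = -19.65 − (-2.314286)·12 = 8.121429
ŷ(17) = 8.121429 + (-2.314286)·17 = -31.221429
residual = y − ŷ = -30.7 − (-31.221429) = 0.521429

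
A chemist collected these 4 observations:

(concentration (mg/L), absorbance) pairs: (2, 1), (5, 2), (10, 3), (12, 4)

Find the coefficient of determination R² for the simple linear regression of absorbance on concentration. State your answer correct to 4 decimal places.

n = 4, Σx = 29, Σy = 10, Σxy = 90, Σx² = 273, Σy² = 30
Sxx = Σx² − (Σx)²/n = 273 − 210.25 = 62.75
Sxy = Σxy − (Σx)(Σy)/n = 90 − 72.5 = 17.5
Syy = Σy² − (Σy)²/n = 30 − 25 = 5
R² = Sxy²/(Sxx·Syy) = (17.5)²/(62.75·5) = 0.976096

0.9761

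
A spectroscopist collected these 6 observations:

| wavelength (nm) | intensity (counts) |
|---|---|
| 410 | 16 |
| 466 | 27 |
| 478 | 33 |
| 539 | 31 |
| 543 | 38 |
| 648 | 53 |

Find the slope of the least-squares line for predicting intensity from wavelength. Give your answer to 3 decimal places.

0.143

n = 6, Σx = 3084, Σy = 198, Σxy = 106603, Σx² = 1619014
Sxx = Σx² − (Σx)²/n = 1619014 − 1585176 = 33838
Sxy = Σxy − (Σx)(Σy)/n = 106603 − 101772 = 4831
b = Sxy/Sxx = 4831/33838 = 0.142768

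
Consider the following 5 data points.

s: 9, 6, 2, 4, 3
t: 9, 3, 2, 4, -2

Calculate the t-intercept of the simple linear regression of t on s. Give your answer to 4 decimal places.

-2.4416

n = 5, Σx = 24, Σy = 16, Σxy = 113, Σx² = 146
Sxx = Σx² − (Σx)²/n = 146 − 115.2 = 30.8
Sxy = Σxy − (Σx)(Σy)/n = 113 − 76.8 = 36.2
b = Sxy/Sxx = 36.2/30.8 = 1.175325
a = ȳ − b·x̄ = 3.2 − 1.175325·4.8 = -2.441558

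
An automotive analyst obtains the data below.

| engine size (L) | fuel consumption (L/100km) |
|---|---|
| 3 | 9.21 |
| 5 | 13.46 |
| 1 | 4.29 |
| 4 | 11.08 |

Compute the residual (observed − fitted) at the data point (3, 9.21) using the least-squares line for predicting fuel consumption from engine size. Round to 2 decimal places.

0.27

n = 4, Σx = 13, Σy = 38.04, Σxy = 143.54, Σx² = 51
Sxx = Σx² − (Σx)²/n = 51 − 42.25 = 8.75
Sxy = Σxy − (Σx)(Σy)/n = 143.54 − 123.63 = 19.91
b = Sxy/Sxx = 19.91/8.75 = 2.275429
a = ȳ − b·x̄ = 9.51 − 2.275429·3.25 = 2.114857
ŷ(3) = 2.114857 + 2.275429·3 = 8.941143
residual = y − ŷ = 9.21 − 8.941143 = 0.268857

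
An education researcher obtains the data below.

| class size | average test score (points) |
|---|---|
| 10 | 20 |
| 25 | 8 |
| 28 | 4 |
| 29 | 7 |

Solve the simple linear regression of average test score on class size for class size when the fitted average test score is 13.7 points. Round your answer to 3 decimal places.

n = 4, Σx = 92, Σy = 39, Σxy = 715, Σx² = 2350
Sxx = Σx² − (Σx)²/n = 2350 − 2116 = 234
Sxy = Σxy − (Σx)(Σy)/n = 715 − 897 = -182
b = Sxy/Sxx = -182/234 = -0.777778
a = ȳ − b·x̄ = 9.75 − (-0.777778)·23 = 27.638889
Set a + b·x = 13.7: x = (13.7 − 27.638889) / (-0.777778) = 17.921429

17.921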